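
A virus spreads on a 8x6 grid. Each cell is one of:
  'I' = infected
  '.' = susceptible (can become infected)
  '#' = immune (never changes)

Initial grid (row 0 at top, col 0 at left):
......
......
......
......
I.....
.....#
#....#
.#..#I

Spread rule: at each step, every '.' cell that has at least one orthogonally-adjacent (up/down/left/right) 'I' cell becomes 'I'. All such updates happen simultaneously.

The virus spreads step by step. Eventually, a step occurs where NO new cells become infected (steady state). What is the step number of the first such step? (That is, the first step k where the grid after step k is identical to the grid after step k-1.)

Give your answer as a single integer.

Answer: 10

Derivation:
Step 0 (initial): 2 infected
Step 1: +3 new -> 5 infected
Step 2: +4 new -> 9 infected
Step 3: +6 new -> 15 infected
Step 4: +7 new -> 22 infected
Step 5: +8 new -> 30 infected
Step 6: +6 new -> 36 infected
Step 7: +3 new -> 39 infected
Step 8: +2 new -> 41 infected
Step 9: +1 new -> 42 infected
Step 10: +0 new -> 42 infected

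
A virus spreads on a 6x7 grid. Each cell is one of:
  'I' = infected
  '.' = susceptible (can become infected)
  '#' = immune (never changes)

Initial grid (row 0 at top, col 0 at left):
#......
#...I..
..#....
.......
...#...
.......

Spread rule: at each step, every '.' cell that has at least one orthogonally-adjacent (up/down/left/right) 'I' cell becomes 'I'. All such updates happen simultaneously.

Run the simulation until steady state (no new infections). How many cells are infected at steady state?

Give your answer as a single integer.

Step 0 (initial): 1 infected
Step 1: +4 new -> 5 infected
Step 2: +7 new -> 12 infected
Step 3: +7 new -> 19 infected
Step 4: +6 new -> 25 infected
Step 5: +6 new -> 31 infected
Step 6: +4 new -> 35 infected
Step 7: +2 new -> 37 infected
Step 8: +1 new -> 38 infected
Step 9: +0 new -> 38 infected

Answer: 38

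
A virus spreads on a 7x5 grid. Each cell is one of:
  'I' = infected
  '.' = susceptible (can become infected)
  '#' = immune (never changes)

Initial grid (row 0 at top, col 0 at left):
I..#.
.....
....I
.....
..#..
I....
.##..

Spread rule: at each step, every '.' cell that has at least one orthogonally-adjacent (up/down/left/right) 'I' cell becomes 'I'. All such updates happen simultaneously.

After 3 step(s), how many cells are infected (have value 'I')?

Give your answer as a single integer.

Answer: 29

Derivation:
Step 0 (initial): 3 infected
Step 1: +8 new -> 11 infected
Step 2: +11 new -> 22 infected
Step 3: +7 new -> 29 infected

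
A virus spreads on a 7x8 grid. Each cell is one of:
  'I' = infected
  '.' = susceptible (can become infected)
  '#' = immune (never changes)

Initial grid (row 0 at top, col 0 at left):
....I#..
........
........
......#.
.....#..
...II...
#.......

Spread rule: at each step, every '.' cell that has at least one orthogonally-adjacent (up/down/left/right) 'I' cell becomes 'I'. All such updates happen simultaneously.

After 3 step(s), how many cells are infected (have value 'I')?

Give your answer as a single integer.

Answer: 35

Derivation:
Step 0 (initial): 3 infected
Step 1: +8 new -> 11 infected
Step 2: +11 new -> 22 infected
Step 3: +13 new -> 35 infected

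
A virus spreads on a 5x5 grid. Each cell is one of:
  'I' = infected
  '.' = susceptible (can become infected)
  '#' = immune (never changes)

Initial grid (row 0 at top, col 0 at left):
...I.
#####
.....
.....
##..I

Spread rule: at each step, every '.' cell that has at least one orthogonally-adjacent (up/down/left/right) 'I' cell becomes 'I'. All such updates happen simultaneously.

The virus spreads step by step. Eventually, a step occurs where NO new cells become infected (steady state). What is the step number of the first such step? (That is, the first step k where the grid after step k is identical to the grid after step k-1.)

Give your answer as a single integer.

Answer: 7

Derivation:
Step 0 (initial): 2 infected
Step 1: +4 new -> 6 infected
Step 2: +4 new -> 10 infected
Step 3: +3 new -> 13 infected
Step 4: +2 new -> 15 infected
Step 5: +2 new -> 17 infected
Step 6: +1 new -> 18 infected
Step 7: +0 new -> 18 infected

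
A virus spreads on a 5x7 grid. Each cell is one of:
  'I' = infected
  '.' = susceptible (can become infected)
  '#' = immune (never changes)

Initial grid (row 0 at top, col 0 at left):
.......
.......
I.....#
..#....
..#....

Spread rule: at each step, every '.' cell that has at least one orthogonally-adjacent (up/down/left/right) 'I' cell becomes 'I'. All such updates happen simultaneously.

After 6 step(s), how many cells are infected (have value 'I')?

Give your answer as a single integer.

Step 0 (initial): 1 infected
Step 1: +3 new -> 4 infected
Step 2: +5 new -> 9 infected
Step 3: +4 new -> 13 infected
Step 4: +4 new -> 17 infected
Step 5: +5 new -> 22 infected
Step 6: +4 new -> 26 infected

Answer: 26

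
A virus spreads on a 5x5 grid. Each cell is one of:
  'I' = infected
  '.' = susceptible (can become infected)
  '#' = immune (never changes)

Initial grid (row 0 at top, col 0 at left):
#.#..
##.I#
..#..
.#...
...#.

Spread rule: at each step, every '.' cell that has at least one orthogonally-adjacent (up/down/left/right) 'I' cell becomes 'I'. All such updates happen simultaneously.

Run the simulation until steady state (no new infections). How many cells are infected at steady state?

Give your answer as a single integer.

Step 0 (initial): 1 infected
Step 1: +3 new -> 4 infected
Step 2: +3 new -> 7 infected
Step 3: +2 new -> 9 infected
Step 4: +2 new -> 11 infected
Step 5: +1 new -> 12 infected
Step 6: +1 new -> 13 infected
Step 7: +1 new -> 14 infected
Step 8: +1 new -> 15 infected
Step 9: +1 new -> 16 infected
Step 10: +0 new -> 16 infected

Answer: 16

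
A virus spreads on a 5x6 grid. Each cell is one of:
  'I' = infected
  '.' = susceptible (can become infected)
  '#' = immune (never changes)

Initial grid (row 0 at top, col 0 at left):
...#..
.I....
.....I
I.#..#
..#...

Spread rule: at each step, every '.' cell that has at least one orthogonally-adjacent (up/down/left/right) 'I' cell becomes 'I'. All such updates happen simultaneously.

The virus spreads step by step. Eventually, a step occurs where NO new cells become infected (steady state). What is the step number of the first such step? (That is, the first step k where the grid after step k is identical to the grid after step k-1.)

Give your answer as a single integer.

Answer: 5

Derivation:
Step 0 (initial): 3 infected
Step 1: +9 new -> 12 infected
Step 2: +9 new -> 21 infected
Step 3: +3 new -> 24 infected
Step 4: +2 new -> 26 infected
Step 5: +0 new -> 26 infected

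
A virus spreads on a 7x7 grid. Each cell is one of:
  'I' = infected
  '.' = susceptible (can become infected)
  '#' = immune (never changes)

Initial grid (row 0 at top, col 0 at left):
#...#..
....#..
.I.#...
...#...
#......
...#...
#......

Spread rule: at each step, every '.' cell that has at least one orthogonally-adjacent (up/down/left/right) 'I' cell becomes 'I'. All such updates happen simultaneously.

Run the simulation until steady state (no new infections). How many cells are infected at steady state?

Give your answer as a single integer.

Step 0 (initial): 1 infected
Step 1: +4 new -> 5 infected
Step 2: +6 new -> 11 infected
Step 3: +4 new -> 15 infected
Step 4: +5 new -> 20 infected
Step 5: +2 new -> 22 infected
Step 6: +4 new -> 26 infected
Step 7: +5 new -> 31 infected
Step 8: +4 new -> 35 infected
Step 9: +3 new -> 38 infected
Step 10: +2 new -> 40 infected
Step 11: +1 new -> 41 infected
Step 12: +0 new -> 41 infected

Answer: 41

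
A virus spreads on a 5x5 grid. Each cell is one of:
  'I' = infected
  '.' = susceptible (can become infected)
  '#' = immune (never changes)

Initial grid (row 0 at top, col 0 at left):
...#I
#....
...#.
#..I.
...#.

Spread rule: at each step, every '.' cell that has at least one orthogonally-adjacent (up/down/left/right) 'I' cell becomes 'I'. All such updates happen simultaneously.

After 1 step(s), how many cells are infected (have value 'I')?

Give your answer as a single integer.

Answer: 5

Derivation:
Step 0 (initial): 2 infected
Step 1: +3 new -> 5 infected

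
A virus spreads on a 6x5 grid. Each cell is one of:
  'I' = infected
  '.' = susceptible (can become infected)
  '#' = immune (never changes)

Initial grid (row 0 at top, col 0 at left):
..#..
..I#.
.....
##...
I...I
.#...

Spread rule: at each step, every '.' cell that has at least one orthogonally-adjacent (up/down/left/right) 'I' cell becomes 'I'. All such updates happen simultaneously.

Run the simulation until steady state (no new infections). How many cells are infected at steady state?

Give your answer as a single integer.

Step 0 (initial): 3 infected
Step 1: +7 new -> 10 infected
Step 2: +9 new -> 19 infected
Step 3: +4 new -> 23 infected
Step 4: +1 new -> 24 infected
Step 5: +1 new -> 25 infected
Step 6: +0 new -> 25 infected

Answer: 25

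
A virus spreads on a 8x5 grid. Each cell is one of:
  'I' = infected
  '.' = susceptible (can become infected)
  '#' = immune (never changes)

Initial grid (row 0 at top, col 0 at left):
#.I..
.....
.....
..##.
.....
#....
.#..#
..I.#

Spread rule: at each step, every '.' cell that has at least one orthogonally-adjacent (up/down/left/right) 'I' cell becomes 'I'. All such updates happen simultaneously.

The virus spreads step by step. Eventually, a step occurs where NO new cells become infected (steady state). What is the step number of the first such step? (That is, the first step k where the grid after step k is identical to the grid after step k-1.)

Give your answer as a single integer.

Step 0 (initial): 2 infected
Step 1: +6 new -> 8 infected
Step 2: +7 new -> 15 infected
Step 3: +8 new -> 23 infected
Step 4: +6 new -> 29 infected
Step 5: +4 new -> 33 infected
Step 6: +0 new -> 33 infected

Answer: 6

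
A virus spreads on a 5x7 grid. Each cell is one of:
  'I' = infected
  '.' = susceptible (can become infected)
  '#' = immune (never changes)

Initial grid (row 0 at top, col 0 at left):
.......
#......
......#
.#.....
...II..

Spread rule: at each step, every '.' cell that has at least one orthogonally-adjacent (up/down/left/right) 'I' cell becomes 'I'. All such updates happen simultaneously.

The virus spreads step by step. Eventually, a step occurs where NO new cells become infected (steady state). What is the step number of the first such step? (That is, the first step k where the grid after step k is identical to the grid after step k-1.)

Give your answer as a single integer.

Step 0 (initial): 2 infected
Step 1: +4 new -> 6 infected
Step 2: +6 new -> 12 infected
Step 3: +6 new -> 18 infected
Step 4: +6 new -> 24 infected
Step 5: +5 new -> 29 infected
Step 6: +2 new -> 31 infected
Step 7: +1 new -> 32 infected
Step 8: +0 new -> 32 infected

Answer: 8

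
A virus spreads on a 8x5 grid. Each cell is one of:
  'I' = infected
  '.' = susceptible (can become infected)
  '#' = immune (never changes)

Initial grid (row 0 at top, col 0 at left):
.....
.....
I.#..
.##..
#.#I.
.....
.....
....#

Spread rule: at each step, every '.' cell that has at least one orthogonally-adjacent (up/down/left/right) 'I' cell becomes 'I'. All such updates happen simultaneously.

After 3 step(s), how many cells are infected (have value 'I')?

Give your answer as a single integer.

Step 0 (initial): 2 infected
Step 1: +6 new -> 8 infected
Step 2: +7 new -> 15 infected
Step 3: +8 new -> 23 infected

Answer: 23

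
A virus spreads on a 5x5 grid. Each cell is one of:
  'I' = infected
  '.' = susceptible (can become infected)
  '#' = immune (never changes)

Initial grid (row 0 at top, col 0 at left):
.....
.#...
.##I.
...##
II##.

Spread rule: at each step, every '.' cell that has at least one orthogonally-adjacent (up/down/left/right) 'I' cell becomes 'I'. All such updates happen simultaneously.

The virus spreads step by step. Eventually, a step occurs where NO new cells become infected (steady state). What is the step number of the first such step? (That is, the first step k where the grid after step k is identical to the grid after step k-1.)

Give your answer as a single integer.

Answer: 5

Derivation:
Step 0 (initial): 3 infected
Step 1: +4 new -> 7 infected
Step 2: +5 new -> 12 infected
Step 3: +3 new -> 15 infected
Step 4: +2 new -> 17 infected
Step 5: +0 new -> 17 infected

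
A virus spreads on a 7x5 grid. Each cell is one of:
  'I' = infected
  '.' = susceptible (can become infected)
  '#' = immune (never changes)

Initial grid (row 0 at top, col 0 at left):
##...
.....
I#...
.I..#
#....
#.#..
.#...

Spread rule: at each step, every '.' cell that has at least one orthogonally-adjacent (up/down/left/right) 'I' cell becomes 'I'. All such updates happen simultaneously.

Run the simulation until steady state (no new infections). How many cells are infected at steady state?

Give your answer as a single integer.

Answer: 26

Derivation:
Step 0 (initial): 2 infected
Step 1: +4 new -> 6 infected
Step 2: +5 new -> 11 infected
Step 3: +3 new -> 14 infected
Step 4: +5 new -> 19 infected
Step 5: +4 new -> 23 infected
Step 6: +3 new -> 26 infected
Step 7: +0 new -> 26 infected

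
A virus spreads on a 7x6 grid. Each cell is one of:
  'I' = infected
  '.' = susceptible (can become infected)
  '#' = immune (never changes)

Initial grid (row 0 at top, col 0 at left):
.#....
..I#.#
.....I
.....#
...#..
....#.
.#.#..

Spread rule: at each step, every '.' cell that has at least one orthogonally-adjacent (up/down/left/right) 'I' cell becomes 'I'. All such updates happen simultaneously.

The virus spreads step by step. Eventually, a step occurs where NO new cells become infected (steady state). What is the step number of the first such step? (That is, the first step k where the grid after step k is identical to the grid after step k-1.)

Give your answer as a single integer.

Answer: 8

Derivation:
Step 0 (initial): 2 infected
Step 1: +4 new -> 6 infected
Step 2: +7 new -> 13 infected
Step 3: +7 new -> 20 infected
Step 4: +5 new -> 25 infected
Step 5: +5 new -> 30 infected
Step 6: +2 new -> 32 infected
Step 7: +2 new -> 34 infected
Step 8: +0 new -> 34 infected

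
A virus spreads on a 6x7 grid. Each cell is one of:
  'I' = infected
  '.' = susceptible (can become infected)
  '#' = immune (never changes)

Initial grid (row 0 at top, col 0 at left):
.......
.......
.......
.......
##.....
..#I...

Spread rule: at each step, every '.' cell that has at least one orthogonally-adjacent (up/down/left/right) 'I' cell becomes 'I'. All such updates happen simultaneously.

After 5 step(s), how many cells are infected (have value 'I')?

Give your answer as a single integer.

Answer: 25

Derivation:
Step 0 (initial): 1 infected
Step 1: +2 new -> 3 infected
Step 2: +4 new -> 7 infected
Step 3: +5 new -> 12 infected
Step 4: +6 new -> 18 infected
Step 5: +7 new -> 25 infected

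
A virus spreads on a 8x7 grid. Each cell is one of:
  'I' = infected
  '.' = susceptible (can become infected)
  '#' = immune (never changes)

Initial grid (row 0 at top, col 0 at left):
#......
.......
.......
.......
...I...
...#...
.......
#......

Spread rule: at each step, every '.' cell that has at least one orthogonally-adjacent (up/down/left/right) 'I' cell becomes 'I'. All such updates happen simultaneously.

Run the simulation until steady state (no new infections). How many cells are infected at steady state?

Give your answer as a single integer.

Answer: 53

Derivation:
Step 0 (initial): 1 infected
Step 1: +3 new -> 4 infected
Step 2: +7 new -> 11 infected
Step 3: +11 new -> 22 infected
Step 4: +14 new -> 36 infected
Step 5: +11 new -> 47 infected
Step 6: +5 new -> 52 infected
Step 7: +1 new -> 53 infected
Step 8: +0 new -> 53 infected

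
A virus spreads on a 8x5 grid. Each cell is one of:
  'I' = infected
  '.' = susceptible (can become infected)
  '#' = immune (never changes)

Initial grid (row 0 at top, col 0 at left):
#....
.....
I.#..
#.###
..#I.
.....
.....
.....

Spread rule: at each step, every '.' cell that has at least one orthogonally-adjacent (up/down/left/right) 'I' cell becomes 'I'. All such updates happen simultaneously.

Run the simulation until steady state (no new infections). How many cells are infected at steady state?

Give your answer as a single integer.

Answer: 33

Derivation:
Step 0 (initial): 2 infected
Step 1: +4 new -> 6 infected
Step 2: +5 new -> 11 infected
Step 3: +7 new -> 18 infected
Step 4: +7 new -> 25 infected
Step 5: +5 new -> 30 infected
Step 6: +3 new -> 33 infected
Step 7: +0 new -> 33 infected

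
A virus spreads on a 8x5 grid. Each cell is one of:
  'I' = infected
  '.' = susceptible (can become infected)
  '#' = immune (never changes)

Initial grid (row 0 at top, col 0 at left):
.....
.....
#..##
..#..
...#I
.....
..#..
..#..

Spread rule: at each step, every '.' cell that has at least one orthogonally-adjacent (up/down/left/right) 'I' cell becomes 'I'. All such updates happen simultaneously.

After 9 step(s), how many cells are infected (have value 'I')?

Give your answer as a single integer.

Answer: 27

Derivation:
Step 0 (initial): 1 infected
Step 1: +2 new -> 3 infected
Step 2: +3 new -> 6 infected
Step 3: +3 new -> 9 infected
Step 4: +3 new -> 12 infected
Step 5: +3 new -> 15 infected
Step 6: +4 new -> 19 infected
Step 7: +3 new -> 22 infected
Step 8: +2 new -> 24 infected
Step 9: +3 new -> 27 infected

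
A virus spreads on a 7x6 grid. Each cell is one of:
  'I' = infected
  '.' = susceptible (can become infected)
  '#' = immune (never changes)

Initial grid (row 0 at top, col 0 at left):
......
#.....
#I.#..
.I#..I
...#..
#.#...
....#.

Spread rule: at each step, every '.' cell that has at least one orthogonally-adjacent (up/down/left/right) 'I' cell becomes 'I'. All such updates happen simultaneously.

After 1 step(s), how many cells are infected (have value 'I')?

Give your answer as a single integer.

Step 0 (initial): 3 infected
Step 1: +7 new -> 10 infected

Answer: 10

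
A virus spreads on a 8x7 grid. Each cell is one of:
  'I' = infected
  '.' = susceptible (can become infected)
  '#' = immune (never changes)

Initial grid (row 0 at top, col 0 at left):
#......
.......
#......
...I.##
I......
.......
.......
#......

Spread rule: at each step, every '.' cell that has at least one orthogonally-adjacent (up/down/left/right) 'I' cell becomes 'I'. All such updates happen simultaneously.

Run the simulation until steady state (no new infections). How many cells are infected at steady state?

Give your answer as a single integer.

Step 0 (initial): 2 infected
Step 1: +7 new -> 9 infected
Step 2: +9 new -> 18 infected
Step 3: +10 new -> 28 infected
Step 4: +11 new -> 39 infected
Step 5: +8 new -> 47 infected
Step 6: +3 new -> 50 infected
Step 7: +1 new -> 51 infected
Step 8: +0 new -> 51 infected

Answer: 51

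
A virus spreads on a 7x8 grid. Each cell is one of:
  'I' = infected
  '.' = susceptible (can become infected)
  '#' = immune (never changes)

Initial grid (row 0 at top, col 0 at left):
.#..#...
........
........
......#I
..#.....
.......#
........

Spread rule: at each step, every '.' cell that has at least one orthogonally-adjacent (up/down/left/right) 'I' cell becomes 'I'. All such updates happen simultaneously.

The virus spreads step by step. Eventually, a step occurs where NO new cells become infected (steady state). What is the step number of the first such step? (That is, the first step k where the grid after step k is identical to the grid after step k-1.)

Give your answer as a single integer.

Step 0 (initial): 1 infected
Step 1: +2 new -> 3 infected
Step 2: +3 new -> 6 infected
Step 3: +5 new -> 11 infected
Step 4: +7 new -> 18 infected
Step 5: +8 new -> 26 infected
Step 6: +5 new -> 31 infected
Step 7: +6 new -> 37 infected
Step 8: +6 new -> 43 infected
Step 9: +5 new -> 48 infected
Step 10: +3 new -> 51 infected
Step 11: +0 new -> 51 infected

Answer: 11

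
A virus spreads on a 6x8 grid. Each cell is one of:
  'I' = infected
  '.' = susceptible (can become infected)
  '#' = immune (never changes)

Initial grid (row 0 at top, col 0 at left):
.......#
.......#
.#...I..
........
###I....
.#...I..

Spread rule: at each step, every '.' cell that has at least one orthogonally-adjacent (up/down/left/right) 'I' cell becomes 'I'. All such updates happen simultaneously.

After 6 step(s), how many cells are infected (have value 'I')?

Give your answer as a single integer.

Step 0 (initial): 3 infected
Step 1: +10 new -> 13 infected
Step 2: +11 new -> 24 infected
Step 3: +7 new -> 31 infected
Step 4: +3 new -> 34 infected
Step 5: +3 new -> 37 infected
Step 6: +2 new -> 39 infected

Answer: 39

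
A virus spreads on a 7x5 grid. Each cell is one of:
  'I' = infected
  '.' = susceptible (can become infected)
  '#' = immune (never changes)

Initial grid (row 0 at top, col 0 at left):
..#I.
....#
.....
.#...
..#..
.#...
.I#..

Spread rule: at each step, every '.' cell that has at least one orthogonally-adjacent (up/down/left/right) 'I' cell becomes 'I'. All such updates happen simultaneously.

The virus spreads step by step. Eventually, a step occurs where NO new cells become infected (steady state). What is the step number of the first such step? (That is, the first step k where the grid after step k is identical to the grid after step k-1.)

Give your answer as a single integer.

Answer: 8

Derivation:
Step 0 (initial): 2 infected
Step 1: +3 new -> 5 infected
Step 2: +3 new -> 8 infected
Step 3: +5 new -> 13 infected
Step 4: +8 new -> 21 infected
Step 5: +4 new -> 25 infected
Step 6: +3 new -> 28 infected
Step 7: +1 new -> 29 infected
Step 8: +0 new -> 29 infected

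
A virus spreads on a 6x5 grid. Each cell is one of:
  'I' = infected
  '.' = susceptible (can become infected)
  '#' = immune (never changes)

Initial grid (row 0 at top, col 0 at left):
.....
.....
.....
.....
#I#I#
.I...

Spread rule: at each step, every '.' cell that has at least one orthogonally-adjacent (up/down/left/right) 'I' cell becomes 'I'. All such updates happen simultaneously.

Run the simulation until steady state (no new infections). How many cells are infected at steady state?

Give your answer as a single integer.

Answer: 27

Derivation:
Step 0 (initial): 3 infected
Step 1: +5 new -> 8 infected
Step 2: +6 new -> 14 infected
Step 3: +5 new -> 19 infected
Step 4: +5 new -> 24 infected
Step 5: +3 new -> 27 infected
Step 6: +0 new -> 27 infected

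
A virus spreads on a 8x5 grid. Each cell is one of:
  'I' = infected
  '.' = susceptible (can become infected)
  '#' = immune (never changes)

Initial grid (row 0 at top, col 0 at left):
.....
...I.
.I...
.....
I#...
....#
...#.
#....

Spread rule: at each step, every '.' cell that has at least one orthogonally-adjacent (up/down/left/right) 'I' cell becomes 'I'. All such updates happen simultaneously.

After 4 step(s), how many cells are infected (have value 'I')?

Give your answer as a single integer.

Answer: 32

Derivation:
Step 0 (initial): 3 infected
Step 1: +10 new -> 13 infected
Step 2: +9 new -> 22 infected
Step 3: +6 new -> 28 infected
Step 4: +4 new -> 32 infected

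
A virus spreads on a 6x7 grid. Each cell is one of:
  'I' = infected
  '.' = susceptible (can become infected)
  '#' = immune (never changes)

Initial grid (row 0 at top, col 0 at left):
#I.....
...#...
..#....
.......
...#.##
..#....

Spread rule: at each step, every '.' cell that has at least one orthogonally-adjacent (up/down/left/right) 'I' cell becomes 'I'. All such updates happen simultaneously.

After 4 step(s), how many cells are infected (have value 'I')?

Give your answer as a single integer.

Answer: 15

Derivation:
Step 0 (initial): 1 infected
Step 1: +2 new -> 3 infected
Step 2: +4 new -> 7 infected
Step 3: +3 new -> 10 infected
Step 4: +5 new -> 15 infected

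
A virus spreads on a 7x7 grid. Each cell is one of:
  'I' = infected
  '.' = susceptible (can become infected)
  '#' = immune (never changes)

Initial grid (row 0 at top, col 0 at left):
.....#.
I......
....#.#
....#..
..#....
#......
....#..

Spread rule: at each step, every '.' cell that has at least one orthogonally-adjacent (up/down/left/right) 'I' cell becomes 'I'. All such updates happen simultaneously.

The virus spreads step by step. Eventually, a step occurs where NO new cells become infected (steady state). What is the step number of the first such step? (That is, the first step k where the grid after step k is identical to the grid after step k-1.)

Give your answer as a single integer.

Step 0 (initial): 1 infected
Step 1: +3 new -> 4 infected
Step 2: +4 new -> 8 infected
Step 3: +5 new -> 13 infected
Step 4: +5 new -> 18 infected
Step 5: +4 new -> 22 infected
Step 6: +5 new -> 27 infected
Step 7: +6 new -> 33 infected
Step 8: +4 new -> 37 infected
Step 9: +2 new -> 39 infected
Step 10: +2 new -> 41 infected
Step 11: +1 new -> 42 infected
Step 12: +0 new -> 42 infected

Answer: 12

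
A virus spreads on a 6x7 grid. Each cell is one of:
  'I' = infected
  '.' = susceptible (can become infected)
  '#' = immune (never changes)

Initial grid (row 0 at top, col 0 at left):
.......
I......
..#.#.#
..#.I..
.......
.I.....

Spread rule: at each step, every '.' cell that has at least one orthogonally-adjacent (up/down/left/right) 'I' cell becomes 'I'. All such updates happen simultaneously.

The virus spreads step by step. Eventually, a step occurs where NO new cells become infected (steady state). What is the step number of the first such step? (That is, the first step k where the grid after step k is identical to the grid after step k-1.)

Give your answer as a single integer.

Answer: 6

Derivation:
Step 0 (initial): 3 infected
Step 1: +9 new -> 12 infected
Step 2: +14 new -> 26 infected
Step 3: +5 new -> 31 infected
Step 4: +5 new -> 36 infected
Step 5: +2 new -> 38 infected
Step 6: +0 new -> 38 infected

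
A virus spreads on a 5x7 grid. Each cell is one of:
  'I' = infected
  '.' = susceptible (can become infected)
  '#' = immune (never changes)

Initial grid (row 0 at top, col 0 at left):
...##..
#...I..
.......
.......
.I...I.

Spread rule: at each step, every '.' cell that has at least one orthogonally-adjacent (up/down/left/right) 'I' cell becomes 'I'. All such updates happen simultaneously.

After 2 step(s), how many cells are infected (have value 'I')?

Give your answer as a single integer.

Answer: 23

Derivation:
Step 0 (initial): 3 infected
Step 1: +9 new -> 12 infected
Step 2: +11 new -> 23 infected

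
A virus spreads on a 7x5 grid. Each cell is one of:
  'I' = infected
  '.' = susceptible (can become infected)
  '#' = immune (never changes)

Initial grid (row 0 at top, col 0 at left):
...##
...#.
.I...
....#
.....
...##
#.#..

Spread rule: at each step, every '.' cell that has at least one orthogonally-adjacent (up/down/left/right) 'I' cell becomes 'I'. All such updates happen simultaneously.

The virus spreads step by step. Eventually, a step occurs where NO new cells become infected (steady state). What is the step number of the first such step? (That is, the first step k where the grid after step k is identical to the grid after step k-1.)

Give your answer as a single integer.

Answer: 6

Derivation:
Step 0 (initial): 1 infected
Step 1: +4 new -> 5 infected
Step 2: +7 new -> 12 infected
Step 3: +7 new -> 19 infected
Step 4: +5 new -> 24 infected
Step 5: +1 new -> 25 infected
Step 6: +0 new -> 25 infected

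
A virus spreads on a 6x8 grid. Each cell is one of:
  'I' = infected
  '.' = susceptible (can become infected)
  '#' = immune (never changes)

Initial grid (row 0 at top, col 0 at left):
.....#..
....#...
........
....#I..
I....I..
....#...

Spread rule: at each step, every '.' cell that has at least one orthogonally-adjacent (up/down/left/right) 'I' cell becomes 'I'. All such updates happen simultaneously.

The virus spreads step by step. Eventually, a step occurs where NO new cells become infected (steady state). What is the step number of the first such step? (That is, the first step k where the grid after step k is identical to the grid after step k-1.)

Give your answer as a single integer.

Answer: 7

Derivation:
Step 0 (initial): 3 infected
Step 1: +8 new -> 11 infected
Step 2: +11 new -> 22 infected
Step 3: +10 new -> 32 infected
Step 4: +6 new -> 38 infected
Step 5: +4 new -> 42 infected
Step 6: +2 new -> 44 infected
Step 7: +0 new -> 44 infected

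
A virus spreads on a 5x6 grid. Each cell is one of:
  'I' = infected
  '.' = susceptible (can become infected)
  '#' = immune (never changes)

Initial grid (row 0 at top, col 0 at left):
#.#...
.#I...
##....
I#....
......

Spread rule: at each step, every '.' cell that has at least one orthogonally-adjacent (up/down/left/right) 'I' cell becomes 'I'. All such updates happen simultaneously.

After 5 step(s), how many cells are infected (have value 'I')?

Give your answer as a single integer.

Step 0 (initial): 2 infected
Step 1: +3 new -> 5 infected
Step 2: +5 new -> 10 infected
Step 3: +5 new -> 15 infected
Step 4: +4 new -> 19 infected
Step 5: +2 new -> 21 infected

Answer: 21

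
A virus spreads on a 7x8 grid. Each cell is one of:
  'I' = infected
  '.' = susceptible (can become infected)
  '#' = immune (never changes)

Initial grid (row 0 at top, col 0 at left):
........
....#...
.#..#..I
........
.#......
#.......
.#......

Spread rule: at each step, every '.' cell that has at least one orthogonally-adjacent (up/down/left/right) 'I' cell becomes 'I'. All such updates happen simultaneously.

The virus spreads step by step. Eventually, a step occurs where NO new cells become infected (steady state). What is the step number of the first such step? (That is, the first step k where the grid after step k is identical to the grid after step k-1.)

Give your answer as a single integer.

Answer: 11

Derivation:
Step 0 (initial): 1 infected
Step 1: +3 new -> 4 infected
Step 2: +5 new -> 9 infected
Step 3: +5 new -> 14 infected
Step 4: +5 new -> 19 infected
Step 5: +5 new -> 24 infected
Step 6: +6 new -> 30 infected
Step 7: +7 new -> 37 infected
Step 8: +5 new -> 42 infected
Step 9: +6 new -> 48 infected
Step 10: +1 new -> 49 infected
Step 11: +0 new -> 49 infected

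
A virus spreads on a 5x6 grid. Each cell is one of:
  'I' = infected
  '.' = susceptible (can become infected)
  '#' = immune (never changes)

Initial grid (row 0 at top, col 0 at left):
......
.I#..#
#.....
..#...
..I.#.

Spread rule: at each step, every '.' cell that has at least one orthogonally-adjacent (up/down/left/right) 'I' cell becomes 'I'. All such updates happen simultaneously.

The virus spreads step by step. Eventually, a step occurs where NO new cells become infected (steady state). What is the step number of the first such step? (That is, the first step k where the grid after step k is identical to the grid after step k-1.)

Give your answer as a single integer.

Step 0 (initial): 2 infected
Step 1: +5 new -> 7 infected
Step 2: +6 new -> 13 infected
Step 3: +4 new -> 17 infected
Step 4: +4 new -> 21 infected
Step 5: +4 new -> 25 infected
Step 6: +0 new -> 25 infected

Answer: 6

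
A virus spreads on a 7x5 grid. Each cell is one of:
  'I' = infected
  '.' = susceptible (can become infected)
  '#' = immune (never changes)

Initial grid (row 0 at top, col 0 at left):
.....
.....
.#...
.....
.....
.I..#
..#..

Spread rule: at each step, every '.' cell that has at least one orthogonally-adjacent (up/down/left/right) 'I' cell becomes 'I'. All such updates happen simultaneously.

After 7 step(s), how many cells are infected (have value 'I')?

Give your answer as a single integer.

Step 0 (initial): 1 infected
Step 1: +4 new -> 5 infected
Step 2: +5 new -> 10 infected
Step 3: +4 new -> 14 infected
Step 4: +5 new -> 19 infected
Step 5: +4 new -> 23 infected
Step 6: +5 new -> 28 infected
Step 7: +3 new -> 31 infected

Answer: 31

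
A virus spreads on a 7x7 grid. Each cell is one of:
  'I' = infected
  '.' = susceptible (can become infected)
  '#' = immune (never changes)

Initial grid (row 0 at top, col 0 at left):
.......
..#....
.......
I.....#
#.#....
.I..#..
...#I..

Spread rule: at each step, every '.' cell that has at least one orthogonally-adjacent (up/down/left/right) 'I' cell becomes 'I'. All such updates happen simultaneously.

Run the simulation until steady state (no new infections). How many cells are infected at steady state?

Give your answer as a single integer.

Step 0 (initial): 3 infected
Step 1: +7 new -> 10 infected
Step 2: +8 new -> 18 infected
Step 3: +7 new -> 25 infected
Step 4: +6 new -> 31 infected
Step 5: +4 new -> 35 infected
Step 6: +4 new -> 39 infected
Step 7: +3 new -> 42 infected
Step 8: +1 new -> 43 infected
Step 9: +0 new -> 43 infected

Answer: 43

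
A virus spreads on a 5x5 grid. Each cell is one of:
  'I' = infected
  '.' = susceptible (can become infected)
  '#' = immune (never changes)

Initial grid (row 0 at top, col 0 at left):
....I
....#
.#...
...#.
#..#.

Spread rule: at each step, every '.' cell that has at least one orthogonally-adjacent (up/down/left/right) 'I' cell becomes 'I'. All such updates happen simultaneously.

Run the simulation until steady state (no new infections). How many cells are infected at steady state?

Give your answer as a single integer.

Answer: 20

Derivation:
Step 0 (initial): 1 infected
Step 1: +1 new -> 2 infected
Step 2: +2 new -> 4 infected
Step 3: +3 new -> 7 infected
Step 4: +4 new -> 11 infected
Step 5: +3 new -> 14 infected
Step 6: +4 new -> 18 infected
Step 7: +2 new -> 20 infected
Step 8: +0 new -> 20 infected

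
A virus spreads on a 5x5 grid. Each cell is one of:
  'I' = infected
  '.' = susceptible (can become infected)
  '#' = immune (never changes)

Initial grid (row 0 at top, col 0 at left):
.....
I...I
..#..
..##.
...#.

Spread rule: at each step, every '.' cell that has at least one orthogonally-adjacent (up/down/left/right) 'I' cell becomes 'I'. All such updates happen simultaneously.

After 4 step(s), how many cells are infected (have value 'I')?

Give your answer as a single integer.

Step 0 (initial): 2 infected
Step 1: +6 new -> 8 infected
Step 2: +7 new -> 15 infected
Step 3: +4 new -> 19 infected
Step 4: +1 new -> 20 infected

Answer: 20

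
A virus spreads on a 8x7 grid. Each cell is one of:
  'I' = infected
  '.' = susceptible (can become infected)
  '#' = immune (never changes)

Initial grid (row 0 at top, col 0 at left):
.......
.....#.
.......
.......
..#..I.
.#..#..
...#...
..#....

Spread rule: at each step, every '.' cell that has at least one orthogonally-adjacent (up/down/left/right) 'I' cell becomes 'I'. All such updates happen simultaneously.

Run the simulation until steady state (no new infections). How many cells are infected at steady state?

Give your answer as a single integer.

Answer: 50

Derivation:
Step 0 (initial): 1 infected
Step 1: +4 new -> 5 infected
Step 2: +6 new -> 11 infected
Step 3: +7 new -> 18 infected
Step 4: +7 new -> 25 infected
Step 5: +7 new -> 32 infected
Step 6: +7 new -> 39 infected
Step 7: +6 new -> 45 infected
Step 8: +4 new -> 49 infected
Step 9: +1 new -> 50 infected
Step 10: +0 new -> 50 infected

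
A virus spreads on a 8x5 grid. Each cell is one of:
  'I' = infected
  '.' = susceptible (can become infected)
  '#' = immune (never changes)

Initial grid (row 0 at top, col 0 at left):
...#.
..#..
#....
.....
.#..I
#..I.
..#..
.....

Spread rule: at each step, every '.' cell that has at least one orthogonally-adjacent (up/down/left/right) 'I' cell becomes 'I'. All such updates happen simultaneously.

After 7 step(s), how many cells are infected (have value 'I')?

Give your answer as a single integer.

Step 0 (initial): 2 infected
Step 1: +5 new -> 7 infected
Step 2: +6 new -> 13 infected
Step 3: +6 new -> 19 infected
Step 4: +6 new -> 25 infected
Step 5: +3 new -> 28 infected
Step 6: +2 new -> 30 infected
Step 7: +2 new -> 32 infected

Answer: 32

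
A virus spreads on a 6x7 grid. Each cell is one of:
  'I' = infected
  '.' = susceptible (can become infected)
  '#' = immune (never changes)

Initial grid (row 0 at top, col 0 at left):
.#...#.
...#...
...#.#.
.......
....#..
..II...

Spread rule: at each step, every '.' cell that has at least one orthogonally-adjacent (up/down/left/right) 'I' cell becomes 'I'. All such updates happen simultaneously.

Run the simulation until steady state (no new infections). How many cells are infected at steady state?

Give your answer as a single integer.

Step 0 (initial): 2 infected
Step 1: +4 new -> 6 infected
Step 2: +5 new -> 11 infected
Step 3: +6 new -> 17 infected
Step 4: +6 new -> 23 infected
Step 5: +5 new -> 28 infected
Step 6: +5 new -> 33 infected
Step 7: +2 new -> 35 infected
Step 8: +1 new -> 36 infected
Step 9: +0 new -> 36 infected

Answer: 36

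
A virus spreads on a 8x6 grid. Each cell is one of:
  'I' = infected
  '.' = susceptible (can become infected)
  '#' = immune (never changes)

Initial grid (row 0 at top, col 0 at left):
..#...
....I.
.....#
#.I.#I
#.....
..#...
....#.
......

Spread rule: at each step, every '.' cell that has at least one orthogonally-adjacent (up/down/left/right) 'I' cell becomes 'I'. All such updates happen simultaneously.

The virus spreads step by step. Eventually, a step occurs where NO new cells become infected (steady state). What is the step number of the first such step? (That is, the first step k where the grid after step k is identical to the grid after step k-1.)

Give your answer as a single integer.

Answer: 7

Derivation:
Step 0 (initial): 3 infected
Step 1: +9 new -> 12 infected
Step 2: +9 new -> 21 infected
Step 3: +6 new -> 27 infected
Step 4: +6 new -> 33 infected
Step 5: +6 new -> 39 infected
Step 6: +2 new -> 41 infected
Step 7: +0 new -> 41 infected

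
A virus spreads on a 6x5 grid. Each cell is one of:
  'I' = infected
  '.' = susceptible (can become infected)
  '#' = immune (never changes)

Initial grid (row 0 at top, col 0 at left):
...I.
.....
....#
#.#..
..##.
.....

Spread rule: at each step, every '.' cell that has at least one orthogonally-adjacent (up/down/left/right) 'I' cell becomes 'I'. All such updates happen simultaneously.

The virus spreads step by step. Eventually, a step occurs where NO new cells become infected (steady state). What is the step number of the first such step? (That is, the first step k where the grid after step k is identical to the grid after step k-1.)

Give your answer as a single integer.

Step 0 (initial): 1 infected
Step 1: +3 new -> 4 infected
Step 2: +4 new -> 8 infected
Step 3: +4 new -> 12 infected
Step 4: +3 new -> 15 infected
Step 5: +3 new -> 18 infected
Step 6: +2 new -> 20 infected
Step 7: +3 new -> 23 infected
Step 8: +2 new -> 25 infected
Step 9: +0 new -> 25 infected

Answer: 9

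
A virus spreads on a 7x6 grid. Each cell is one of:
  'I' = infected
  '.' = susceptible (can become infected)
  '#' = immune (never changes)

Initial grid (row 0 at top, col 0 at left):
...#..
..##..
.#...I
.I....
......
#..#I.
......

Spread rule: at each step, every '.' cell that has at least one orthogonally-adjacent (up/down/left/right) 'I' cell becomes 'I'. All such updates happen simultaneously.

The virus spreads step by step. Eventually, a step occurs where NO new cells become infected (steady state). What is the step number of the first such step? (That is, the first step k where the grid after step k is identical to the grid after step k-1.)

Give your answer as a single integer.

Step 0 (initial): 3 infected
Step 1: +9 new -> 12 infected
Step 2: +14 new -> 26 infected
Step 3: +5 new -> 31 infected
Step 4: +3 new -> 34 infected
Step 5: +1 new -> 35 infected
Step 6: +1 new -> 36 infected
Step 7: +0 new -> 36 infected

Answer: 7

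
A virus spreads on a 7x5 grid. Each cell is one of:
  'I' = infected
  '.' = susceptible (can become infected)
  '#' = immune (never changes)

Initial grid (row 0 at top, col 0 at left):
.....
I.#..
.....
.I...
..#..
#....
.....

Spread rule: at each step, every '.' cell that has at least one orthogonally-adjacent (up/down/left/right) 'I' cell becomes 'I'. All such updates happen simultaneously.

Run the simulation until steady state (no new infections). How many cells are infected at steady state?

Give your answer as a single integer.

Step 0 (initial): 2 infected
Step 1: +7 new -> 9 infected
Step 2: +5 new -> 14 infected
Step 3: +6 new -> 20 infected
Step 4: +7 new -> 27 infected
Step 5: +4 new -> 31 infected
Step 6: +1 new -> 32 infected
Step 7: +0 new -> 32 infected

Answer: 32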